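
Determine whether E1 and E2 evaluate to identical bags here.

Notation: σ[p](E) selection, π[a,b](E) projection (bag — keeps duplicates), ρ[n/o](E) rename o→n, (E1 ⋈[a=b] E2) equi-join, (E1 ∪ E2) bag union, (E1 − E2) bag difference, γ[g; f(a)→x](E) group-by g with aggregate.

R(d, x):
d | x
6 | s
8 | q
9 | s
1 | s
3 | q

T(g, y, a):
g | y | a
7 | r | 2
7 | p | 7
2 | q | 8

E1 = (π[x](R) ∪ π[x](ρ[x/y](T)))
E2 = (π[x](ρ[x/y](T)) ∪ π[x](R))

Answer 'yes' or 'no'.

E1 per-node cardinality:
  R → 5
  π[x](R) → 5
  T → 3
  ρ[x/y](T) → 3
  π[x](ρ[x/y](T)) → 3
  (π[x](R) ∪ π[x](ρ[x/y](T))) → 8
E2 per-node cardinality:
  T → 3
  ρ[x/y](T) → 3
  π[x](ρ[x/y](T)) → 3
  R → 5
  π[x](R) → 5
  (π[x](ρ[x/y](T)) ∪ π[x](R)) → 8

E1 and E2 produce the same multiset:
x
p
q
q
q
r
s
s
s

yes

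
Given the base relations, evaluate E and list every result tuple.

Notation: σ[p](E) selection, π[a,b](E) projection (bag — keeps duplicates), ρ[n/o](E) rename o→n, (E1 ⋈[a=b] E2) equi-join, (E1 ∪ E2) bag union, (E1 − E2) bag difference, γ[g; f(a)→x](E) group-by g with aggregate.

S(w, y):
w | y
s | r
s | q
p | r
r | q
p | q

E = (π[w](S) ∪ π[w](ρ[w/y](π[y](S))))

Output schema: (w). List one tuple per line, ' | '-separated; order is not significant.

Stepwise |·|:
  S → 5
  π[w](S) → 5
  S → 5
  π[y](S) → 5
  ρ[w/y](π[y](S)) → 5
  π[w](ρ[w/y](π[y](S))) → 5
  (π[w](S) ∪ π[w](ρ[w/y](π[y](S)))) → 10

== RESULT ==
w
p
p
q
q
q
r
r
r
s
s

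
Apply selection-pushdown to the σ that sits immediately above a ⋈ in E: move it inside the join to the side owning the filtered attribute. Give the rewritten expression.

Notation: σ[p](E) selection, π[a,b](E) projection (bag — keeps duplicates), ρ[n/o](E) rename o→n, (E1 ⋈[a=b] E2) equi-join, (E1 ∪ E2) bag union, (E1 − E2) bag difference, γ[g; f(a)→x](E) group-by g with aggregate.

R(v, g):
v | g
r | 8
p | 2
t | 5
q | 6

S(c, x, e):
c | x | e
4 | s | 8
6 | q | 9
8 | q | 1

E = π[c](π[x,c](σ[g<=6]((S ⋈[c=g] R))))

σ filters on g, owned by the right side.
E' = π[c](π[x,c]((S ⋈[c=g] σ[g<=6](R))))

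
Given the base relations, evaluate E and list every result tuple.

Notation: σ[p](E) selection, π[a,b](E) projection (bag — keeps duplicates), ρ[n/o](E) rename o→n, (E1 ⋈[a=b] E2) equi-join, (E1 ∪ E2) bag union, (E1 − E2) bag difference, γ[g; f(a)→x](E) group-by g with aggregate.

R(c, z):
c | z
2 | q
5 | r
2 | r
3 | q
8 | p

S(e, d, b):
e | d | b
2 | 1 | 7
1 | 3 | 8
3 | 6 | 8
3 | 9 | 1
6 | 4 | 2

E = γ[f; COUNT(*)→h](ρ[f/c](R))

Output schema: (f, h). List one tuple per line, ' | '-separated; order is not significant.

Stepwise |·|:
  R → 5
  ρ[f/c](R) → 5
  γ[f; COUNT(*)→h](ρ[f/c](R)) → 4

== RESULT ==
f | h
2 | 2
3 | 1
5 | 1
8 | 1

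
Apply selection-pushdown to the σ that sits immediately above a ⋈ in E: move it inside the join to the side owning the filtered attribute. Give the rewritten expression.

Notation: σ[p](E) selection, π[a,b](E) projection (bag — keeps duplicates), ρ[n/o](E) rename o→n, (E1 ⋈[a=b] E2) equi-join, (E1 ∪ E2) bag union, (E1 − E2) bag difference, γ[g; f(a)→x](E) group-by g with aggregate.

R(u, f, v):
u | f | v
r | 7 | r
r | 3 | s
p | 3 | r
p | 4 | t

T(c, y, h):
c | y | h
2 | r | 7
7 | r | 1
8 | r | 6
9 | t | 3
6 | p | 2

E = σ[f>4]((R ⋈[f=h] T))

σ filters on f, owned by the left side.
E' = (σ[f>4](R) ⋈[f=h] T)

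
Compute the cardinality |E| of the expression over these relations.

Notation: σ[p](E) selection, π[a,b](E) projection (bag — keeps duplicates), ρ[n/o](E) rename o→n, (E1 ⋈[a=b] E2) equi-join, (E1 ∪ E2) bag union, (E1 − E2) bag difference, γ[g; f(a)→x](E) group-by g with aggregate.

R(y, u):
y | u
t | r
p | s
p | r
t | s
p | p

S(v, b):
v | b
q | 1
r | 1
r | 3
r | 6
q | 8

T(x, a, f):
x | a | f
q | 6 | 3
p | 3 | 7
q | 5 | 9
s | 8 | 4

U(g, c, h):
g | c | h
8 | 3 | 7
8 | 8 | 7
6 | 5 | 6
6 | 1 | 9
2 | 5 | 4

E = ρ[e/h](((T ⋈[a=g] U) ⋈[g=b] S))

Row counts bottom-up:
  T → 4
  U → 5
  (T ⋈[a=g] U) → 4
  S → 5
  ((T ⋈[a=g] U) ⋈[g=b] S) → 4
  ρ[e/h](((T ⋈[a=g] U) ⋈[g=b] S)) → 4

|E| = 4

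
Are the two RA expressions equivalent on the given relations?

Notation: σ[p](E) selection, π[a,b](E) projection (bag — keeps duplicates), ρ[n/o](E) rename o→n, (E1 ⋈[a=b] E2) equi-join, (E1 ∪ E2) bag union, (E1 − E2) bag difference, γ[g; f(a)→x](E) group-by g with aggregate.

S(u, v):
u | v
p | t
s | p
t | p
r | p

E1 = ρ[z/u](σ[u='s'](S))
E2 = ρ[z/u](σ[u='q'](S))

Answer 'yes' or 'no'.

E1 stepwise |·|:
  S → 4
  σ[u='s'](S) → 1
  ρ[z/u](σ[u='s'](S)) → 1
E2 stepwise |·|:
  S → 4
  σ[u='q'](S) → 0
  ρ[z/u](σ[u='q'](S)) → 0

E1 result:
z | v
s | p
E2 result:
z | v
(0 rows)
Witness: ('s', 'p') appears 1× in E1 but 0× in E2.

no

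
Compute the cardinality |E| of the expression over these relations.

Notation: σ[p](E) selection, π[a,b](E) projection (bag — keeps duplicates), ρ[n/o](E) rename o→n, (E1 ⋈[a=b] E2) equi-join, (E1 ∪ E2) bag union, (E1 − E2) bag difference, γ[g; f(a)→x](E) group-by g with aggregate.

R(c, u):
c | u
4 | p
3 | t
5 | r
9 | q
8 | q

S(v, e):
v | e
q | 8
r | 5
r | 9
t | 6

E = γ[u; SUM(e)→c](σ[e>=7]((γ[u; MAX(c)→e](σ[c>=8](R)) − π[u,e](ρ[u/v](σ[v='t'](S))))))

Subexpression sizes:
  R → 5
  σ[c>=8](R) → 2
  γ[u; MAX(c)→e](σ[c>=8](R)) → 1
  S → 4
  σ[v='t'](S) → 1
  ρ[u/v](σ[v='t'](S)) → 1
  π[u,e](ρ[u/v](σ[v='t'](S))) → 1
  (γ[u; MAX(c)→e](σ[c>=8](R)) − π[u,e](ρ[u/v](σ[v='t'](S)))) → 1
  σ[e>=7]((γ[u; MAX(c)→e](σ[c>=8](R)) − π[u,e](ρ[u/v](σ[v='t'](S))))) → 1
  γ[u; SUM(e)→c](σ[e>=7]((γ[u; MAX(c)→e](σ[c>=8](R)) − π[u,e](ρ[u/v](σ[v='t'](S)))))) → 1

|E| = 1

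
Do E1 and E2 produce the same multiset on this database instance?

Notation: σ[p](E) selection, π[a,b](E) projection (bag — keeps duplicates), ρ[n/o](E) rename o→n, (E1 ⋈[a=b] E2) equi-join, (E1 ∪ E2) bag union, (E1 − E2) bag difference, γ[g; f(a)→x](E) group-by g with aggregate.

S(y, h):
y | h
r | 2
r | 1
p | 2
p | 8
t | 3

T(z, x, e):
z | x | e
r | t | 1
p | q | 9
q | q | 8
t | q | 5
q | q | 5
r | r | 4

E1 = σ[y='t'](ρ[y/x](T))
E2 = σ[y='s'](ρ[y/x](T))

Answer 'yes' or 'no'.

E1 subexpression sizes:
  T → 6
  ρ[y/x](T) → 6
  σ[y='t'](ρ[y/x](T)) → 1
E2 subexpression sizes:
  T → 6
  ρ[y/x](T) → 6
  σ[y='s'](ρ[y/x](T)) → 0

E1 result:
z | y | e
r | t | 1
E2 result:
z | y | e
(0 rows)
Witness: ('r', 't', 1) appears 1× in E1 but 0× in E2.

no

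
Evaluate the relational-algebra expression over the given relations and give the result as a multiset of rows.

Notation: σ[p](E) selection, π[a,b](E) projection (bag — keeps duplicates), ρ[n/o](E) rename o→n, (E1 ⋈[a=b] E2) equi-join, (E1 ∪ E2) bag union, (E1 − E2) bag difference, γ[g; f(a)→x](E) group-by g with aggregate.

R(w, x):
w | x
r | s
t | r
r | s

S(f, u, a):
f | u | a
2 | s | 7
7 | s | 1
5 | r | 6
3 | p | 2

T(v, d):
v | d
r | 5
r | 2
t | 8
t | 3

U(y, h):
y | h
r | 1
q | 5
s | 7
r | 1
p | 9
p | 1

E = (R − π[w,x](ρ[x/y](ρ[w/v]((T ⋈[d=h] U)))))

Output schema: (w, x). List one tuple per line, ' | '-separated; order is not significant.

Per-node cardinality:
  R → 3
  T → 4
  U → 6
  (T ⋈[d=h] U) → 1
  ρ[w/v]((T ⋈[d=h] U)) → 1
  ρ[x/y](ρ[w/v]((T ⋈[d=h] U))) → 1
  π[w,x](ρ[x/y](ρ[w/v]((T ⋈[d=h] U)))) → 1
  (R − π[w,x](ρ[x/y](ρ[w/v]((T ⋈[d=h] U))))) → 3

== RESULT ==
w | x
r | s
r | s
t | r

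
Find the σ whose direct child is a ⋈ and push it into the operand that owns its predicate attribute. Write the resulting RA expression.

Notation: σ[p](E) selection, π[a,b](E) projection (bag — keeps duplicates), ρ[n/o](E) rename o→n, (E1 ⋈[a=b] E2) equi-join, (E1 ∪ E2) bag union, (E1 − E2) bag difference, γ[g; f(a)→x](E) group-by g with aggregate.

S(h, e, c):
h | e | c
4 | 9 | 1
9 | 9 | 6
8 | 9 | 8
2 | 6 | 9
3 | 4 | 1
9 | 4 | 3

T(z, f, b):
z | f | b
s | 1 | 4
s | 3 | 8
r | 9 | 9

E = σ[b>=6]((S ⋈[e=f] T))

σ filters on b, owned by the right side.
E' = (S ⋈[e=f] σ[b>=6](T))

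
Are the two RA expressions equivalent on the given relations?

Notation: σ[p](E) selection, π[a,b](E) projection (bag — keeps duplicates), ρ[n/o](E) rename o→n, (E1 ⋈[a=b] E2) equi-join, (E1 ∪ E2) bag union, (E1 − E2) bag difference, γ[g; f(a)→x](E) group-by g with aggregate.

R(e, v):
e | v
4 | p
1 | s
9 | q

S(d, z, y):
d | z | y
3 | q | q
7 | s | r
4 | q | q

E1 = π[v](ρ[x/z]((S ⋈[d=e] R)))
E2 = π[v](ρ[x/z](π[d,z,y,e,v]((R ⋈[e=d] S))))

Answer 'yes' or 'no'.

E1 stepwise |·|:
  S → 3
  R → 3
  (S ⋈[d=e] R) → 1
  ρ[x/z]((S ⋈[d=e] R)) → 1
  π[v](ρ[x/z]((S ⋈[d=e] R))) → 1
E2 stepwise |·|:
  R → 3
  S → 3
  (R ⋈[e=d] S) → 1
  π[d,z,y,e,v]((R ⋈[e=d] S)) → 1
  ρ[x/z](π[d,z,y,e,v]((R ⋈[e=d] S))) → 1
  π[v](ρ[x/z](π[d,z,y,e,v]((R ⋈[e=d] S)))) → 1

E1 and E2 produce the same multiset:
v
p

yes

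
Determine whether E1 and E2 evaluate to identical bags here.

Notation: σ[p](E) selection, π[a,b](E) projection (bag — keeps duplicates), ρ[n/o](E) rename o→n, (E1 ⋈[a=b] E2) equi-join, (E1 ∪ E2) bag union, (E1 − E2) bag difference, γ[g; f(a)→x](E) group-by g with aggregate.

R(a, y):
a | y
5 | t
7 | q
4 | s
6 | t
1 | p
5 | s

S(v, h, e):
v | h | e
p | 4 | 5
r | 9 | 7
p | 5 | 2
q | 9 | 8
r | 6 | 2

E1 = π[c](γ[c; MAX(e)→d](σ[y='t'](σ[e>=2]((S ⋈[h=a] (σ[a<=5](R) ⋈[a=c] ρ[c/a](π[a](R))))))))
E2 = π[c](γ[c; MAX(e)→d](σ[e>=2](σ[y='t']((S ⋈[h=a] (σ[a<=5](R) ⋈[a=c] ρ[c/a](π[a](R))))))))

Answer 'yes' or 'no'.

E1 subexpression sizes:
  S → 5
  R → 6
  σ[a<=5](R) → 4
  R → 6
  π[a](R) → 6
  ρ[c/a](π[a](R)) → 6
  (σ[a<=5](R) ⋈[a=c] ρ[c/a](π[a](R))) → 6
  (S ⋈[h=a] (σ[a<=5](R) ⋈[a=c] ρ[c/a](π[a](R)))) → 5
  σ[e>=2]((S ⋈[h=a] (σ[a<=5](R) ⋈[a=c] ρ[c/a](π[a](R))))) → 5
  σ[y='t'](σ[e>=2]((S ⋈[h=a] (σ[a<=5](R) ⋈[a=c] ρ[c/a](π[a](R)))))) → 2
  γ[c; MAX(e)→d](σ[y='t'](σ[e>=2]((S ⋈[h=a] (σ[a<=5](R) ⋈[a=c] ρ[c/a](π[a](R))))))) → 1
  π[c](γ[c; MAX(e)→d](σ[y='t'](σ[e>=2]((S ⋈[h=a] (σ[a<=5](R) ⋈[a=c] ρ[c/a](π[a](R)))))))) → 1
E2 subexpression sizes:
  S → 5
  R → 6
  σ[a<=5](R) → 4
  R → 6
  π[a](R) → 6
  ρ[c/a](π[a](R)) → 6
  (σ[a<=5](R) ⋈[a=c] ρ[c/a](π[a](R))) → 6
  (S ⋈[h=a] (σ[a<=5](R) ⋈[a=c] ρ[c/a](π[a](R)))) → 5
  σ[y='t']((S ⋈[h=a] (σ[a<=5](R) ⋈[a=c] ρ[c/a](π[a](R))))) → 2
  σ[e>=2](σ[y='t']((S ⋈[h=a] (σ[a<=5](R) ⋈[a=c] ρ[c/a](π[a](R)))))) → 2
  γ[c; MAX(e)→d](σ[e>=2](σ[y='t']((S ⋈[h=a] (σ[a<=5](R) ⋈[a=c] ρ[c/a](π[a](R))))))) → 1
  π[c](γ[c; MAX(e)→d](σ[e>=2](σ[y='t']((S ⋈[h=a] (σ[a<=5](R) ⋈[a=c] ρ[c/a](π[a](R)))))))) → 1

E1 and E2 produce the same multiset:
c
5

yes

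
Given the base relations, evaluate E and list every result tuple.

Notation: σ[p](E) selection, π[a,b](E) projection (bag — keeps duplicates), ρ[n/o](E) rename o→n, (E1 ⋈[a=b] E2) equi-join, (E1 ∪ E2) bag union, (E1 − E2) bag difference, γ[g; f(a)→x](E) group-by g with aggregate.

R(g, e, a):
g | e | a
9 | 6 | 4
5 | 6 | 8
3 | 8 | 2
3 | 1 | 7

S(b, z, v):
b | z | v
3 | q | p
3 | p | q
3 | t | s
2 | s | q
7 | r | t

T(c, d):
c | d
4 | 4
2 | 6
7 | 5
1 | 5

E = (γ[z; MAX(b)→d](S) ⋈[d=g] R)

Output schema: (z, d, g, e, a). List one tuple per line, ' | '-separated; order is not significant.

Subexpression sizes:
  S → 5
  γ[z; MAX(b)→d](S) → 5
  R → 4
  (γ[z; MAX(b)→d](S) ⋈[d=g] R) → 6

== RESULT ==
z | d | g | e | a
p | 3 | 3 | 1 | 7
p | 3 | 3 | 8 | 2
q | 3 | 3 | 1 | 7
q | 3 | 3 | 8 | 2
t | 3 | 3 | 1 | 7
t | 3 | 3 | 8 | 2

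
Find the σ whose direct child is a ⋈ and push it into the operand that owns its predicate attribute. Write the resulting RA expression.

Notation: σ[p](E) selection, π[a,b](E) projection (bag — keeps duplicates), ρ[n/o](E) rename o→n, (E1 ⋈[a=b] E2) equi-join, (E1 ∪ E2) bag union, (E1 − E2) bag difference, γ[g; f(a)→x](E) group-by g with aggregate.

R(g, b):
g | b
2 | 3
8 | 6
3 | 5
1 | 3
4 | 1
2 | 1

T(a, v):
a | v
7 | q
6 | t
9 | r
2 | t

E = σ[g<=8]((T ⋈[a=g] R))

σ filters on g, owned by the right side.
E' = (T ⋈[a=g] σ[g<=8](R))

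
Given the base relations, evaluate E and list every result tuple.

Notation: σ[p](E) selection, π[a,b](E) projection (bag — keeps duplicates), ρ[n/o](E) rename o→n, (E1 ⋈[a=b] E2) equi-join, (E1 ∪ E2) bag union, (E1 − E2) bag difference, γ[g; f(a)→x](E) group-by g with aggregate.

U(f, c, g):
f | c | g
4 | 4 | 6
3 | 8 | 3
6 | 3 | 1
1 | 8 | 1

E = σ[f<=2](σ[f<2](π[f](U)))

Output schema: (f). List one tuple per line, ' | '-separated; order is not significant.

Subexpression sizes:
  U → 4
  π[f](U) → 4
  σ[f<2](π[f](U)) → 1
  σ[f<=2](σ[f<2](π[f](U))) → 1

== RESULT ==
f
1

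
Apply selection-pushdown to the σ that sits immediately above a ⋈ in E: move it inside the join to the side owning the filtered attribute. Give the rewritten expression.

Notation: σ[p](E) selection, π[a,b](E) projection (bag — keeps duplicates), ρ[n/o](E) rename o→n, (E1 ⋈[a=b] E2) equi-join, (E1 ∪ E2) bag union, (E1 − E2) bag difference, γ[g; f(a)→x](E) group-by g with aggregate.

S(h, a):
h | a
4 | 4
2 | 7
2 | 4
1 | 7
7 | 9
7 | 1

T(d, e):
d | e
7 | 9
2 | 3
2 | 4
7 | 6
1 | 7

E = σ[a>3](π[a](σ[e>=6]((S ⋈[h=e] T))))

σ filters on e, owned by the right side.
E' = σ[a>3](π[a]((S ⋈[h=e] σ[e>=6](T))))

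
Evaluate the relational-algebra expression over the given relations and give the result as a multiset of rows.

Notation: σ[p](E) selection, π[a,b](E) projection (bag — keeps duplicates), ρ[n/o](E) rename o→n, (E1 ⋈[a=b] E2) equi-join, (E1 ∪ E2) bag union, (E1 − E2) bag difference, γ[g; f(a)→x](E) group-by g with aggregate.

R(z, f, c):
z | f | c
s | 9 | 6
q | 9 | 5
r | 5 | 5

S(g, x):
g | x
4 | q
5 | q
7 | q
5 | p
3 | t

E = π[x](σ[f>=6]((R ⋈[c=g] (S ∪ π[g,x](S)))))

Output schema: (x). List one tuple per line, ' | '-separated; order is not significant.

Subexpression sizes:
  R → 3
  S → 5
  S → 5
  π[g,x](S) → 5
  (S ∪ π[g,x](S)) → 10
  (R ⋈[c=g] (S ∪ π[g,x](S))) → 8
  σ[f>=6]((R ⋈[c=g] (S ∪ π[g,x](S)))) → 4
  π[x](σ[f>=6]((R ⋈[c=g] (S ∪ π[g,x](S))))) → 4

== RESULT ==
x
p
p
q
q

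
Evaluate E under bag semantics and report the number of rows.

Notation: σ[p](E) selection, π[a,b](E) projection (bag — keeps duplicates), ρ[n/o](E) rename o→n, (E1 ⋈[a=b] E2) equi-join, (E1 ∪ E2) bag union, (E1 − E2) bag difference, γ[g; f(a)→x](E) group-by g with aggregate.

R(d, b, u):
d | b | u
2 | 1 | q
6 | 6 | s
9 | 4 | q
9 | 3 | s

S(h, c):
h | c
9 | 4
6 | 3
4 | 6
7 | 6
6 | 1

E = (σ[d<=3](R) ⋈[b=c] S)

Row counts bottom-up:
  R → 4
  σ[d<=3](R) → 1
  S → 5
  (σ[d<=3](R) ⋈[b=c] S) → 1

|E| = 1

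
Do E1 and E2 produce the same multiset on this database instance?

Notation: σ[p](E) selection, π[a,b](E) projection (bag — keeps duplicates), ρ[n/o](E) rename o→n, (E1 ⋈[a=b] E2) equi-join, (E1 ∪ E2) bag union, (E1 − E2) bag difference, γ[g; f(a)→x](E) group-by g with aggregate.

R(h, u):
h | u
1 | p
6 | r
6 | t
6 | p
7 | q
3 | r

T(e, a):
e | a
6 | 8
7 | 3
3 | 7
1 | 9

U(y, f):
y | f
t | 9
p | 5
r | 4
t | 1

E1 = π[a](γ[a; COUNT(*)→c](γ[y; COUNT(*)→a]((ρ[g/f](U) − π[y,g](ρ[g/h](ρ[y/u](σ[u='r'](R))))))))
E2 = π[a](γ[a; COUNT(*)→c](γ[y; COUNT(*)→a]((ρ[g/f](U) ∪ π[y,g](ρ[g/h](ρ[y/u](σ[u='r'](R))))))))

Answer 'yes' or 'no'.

E1 stepwise |·|:
  U → 4
  ρ[g/f](U) → 4
  R → 6
  σ[u='r'](R) → 2
  ρ[y/u](σ[u='r'](R)) → 2
  ρ[g/h](ρ[y/u](σ[u='r'](R))) → 2
  π[y,g](ρ[g/h](ρ[y/u](σ[u='r'](R)))) → 2
  (ρ[g/f](U) − π[y,g](ρ[g/h](ρ[y/u](σ[u='r'](R))))) → 4
  γ[y; COUNT(*)→a]((ρ[g/f](U) − π[y,g](ρ[g/h](ρ[y/u](σ[u='r'](R)))))) → 3
  γ[a; COUNT(*)→c](γ[y; COUNT(*)→a]((ρ[g/f](U) − π[y,g](ρ[g/h](ρ[y/u](σ[u='r'](R))))))) → 2
  π[a](γ[a; COUNT(*)→c](γ[y; COUNT(*)→a]((ρ[g/f](U) − π[y,g](ρ[g/h](ρ[y/u](σ[u='r'](R)))))))) → 2
E2 stepwise |·|:
  U → 4
  ρ[g/f](U) → 4
  R → 6
  σ[u='r'](R) → 2
  ρ[y/u](σ[u='r'](R)) → 2
  ρ[g/h](ρ[y/u](σ[u='r'](R))) → 2
  π[y,g](ρ[g/h](ρ[y/u](σ[u='r'](R)))) → 2
  (ρ[g/f](U) ∪ π[y,g](ρ[g/h](ρ[y/u](σ[u='r'](R))))) → 6
  γ[y; COUNT(*)→a]((ρ[g/f](U) ∪ π[y,g](ρ[g/h](ρ[y/u](σ[u='r'](R)))))) → 3
  γ[a; COUNT(*)→c](γ[y; COUNT(*)→a]((ρ[g/f](U) ∪ π[y,g](ρ[g/h](ρ[y/u](σ[u='r'](R))))))) → 3
  π[a](γ[a; COUNT(*)→c](γ[y; COUNT(*)→a]((ρ[g/f](U) ∪ π[y,g](ρ[g/h](ρ[y/u](σ[u='r'](R)))))))) → 3

E1 result:
a
1
2
E2 result:
a
1
2
3
Witness: (3,) appears 0× in E1 but 1× in E2.

no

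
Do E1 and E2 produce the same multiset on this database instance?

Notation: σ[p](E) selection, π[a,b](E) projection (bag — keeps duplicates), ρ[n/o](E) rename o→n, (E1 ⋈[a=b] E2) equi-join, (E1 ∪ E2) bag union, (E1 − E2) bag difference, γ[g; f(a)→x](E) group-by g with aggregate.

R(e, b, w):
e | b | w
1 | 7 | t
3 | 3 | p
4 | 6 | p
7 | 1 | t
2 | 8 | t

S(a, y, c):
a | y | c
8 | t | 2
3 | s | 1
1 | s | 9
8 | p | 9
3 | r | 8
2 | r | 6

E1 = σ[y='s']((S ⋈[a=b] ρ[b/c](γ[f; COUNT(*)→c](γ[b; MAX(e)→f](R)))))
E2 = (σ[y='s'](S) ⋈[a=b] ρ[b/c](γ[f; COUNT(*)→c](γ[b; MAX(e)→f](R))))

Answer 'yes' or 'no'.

E1 row counts bottom-up:
  S → 6
  R → 5
  γ[b; MAX(e)→f](R) → 5
  γ[f; COUNT(*)→c](γ[b; MAX(e)→f](R)) → 5
  ρ[b/c](γ[f; COUNT(*)→c](γ[b; MAX(e)→f](R))) → 5
  (S ⋈[a=b] ρ[b/c](γ[f; COUNT(*)→c](γ[b; MAX(e)→f](R)))) → 5
  σ[y='s']((S ⋈[a=b] ρ[b/c](γ[f; COUNT(*)→c](γ[b; MAX(e)→f](R))))) → 5
E2 row counts bottom-up:
  S → 6
  σ[y='s'](S) → 2
  R → 5
  γ[b; MAX(e)→f](R) → 5
  γ[f; COUNT(*)→c](γ[b; MAX(e)→f](R)) → 5
  ρ[b/c](γ[f; COUNT(*)→c](γ[b; MAX(e)→f](R))) → 5
  (σ[y='s'](S) ⋈[a=b] ρ[b/c](γ[f; COUNT(*)→c](γ[b; MAX(e)→f](R)))) → 5

E1 and E2 produce the same multiset:
a | y | c | f | b
1 | s | 9 | 1 | 1
1 | s | 9 | 2 | 1
1 | s | 9 | 3 | 1
1 | s | 9 | 4 | 1
1 | s | 9 | 7 | 1

yes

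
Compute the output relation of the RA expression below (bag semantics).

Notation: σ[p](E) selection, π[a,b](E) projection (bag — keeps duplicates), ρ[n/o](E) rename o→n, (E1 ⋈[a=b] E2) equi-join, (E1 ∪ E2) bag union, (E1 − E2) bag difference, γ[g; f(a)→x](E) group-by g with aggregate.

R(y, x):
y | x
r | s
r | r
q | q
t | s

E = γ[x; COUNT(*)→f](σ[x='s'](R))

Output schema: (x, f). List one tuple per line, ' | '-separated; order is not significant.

Per-node cardinality:
  R → 4
  σ[x='s'](R) → 2
  γ[x; COUNT(*)→f](σ[x='s'](R)) → 1

== RESULT ==
x | f
s | 2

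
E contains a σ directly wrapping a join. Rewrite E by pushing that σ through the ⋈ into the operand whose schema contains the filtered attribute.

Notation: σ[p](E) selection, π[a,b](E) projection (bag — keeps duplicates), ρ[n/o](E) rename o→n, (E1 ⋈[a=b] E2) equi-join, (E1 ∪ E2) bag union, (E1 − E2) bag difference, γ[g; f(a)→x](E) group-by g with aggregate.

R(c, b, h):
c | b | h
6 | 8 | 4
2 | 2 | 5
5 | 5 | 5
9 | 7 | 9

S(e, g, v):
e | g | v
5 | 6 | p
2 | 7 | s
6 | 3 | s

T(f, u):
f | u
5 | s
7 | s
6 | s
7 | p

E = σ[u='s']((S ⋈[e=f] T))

σ filters on u, owned by the right side.
E' = (S ⋈[e=f] σ[u='s'](T))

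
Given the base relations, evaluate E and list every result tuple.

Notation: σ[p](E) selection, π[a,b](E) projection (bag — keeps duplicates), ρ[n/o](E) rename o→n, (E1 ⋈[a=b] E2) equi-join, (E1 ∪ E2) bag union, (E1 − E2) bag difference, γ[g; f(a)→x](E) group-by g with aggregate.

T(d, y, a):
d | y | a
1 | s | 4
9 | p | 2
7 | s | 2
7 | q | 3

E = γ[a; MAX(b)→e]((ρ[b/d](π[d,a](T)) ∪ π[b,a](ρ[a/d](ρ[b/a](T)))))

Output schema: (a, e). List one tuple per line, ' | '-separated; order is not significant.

Subexpression sizes:
  T → 4
  π[d,a](T) → 4
  ρ[b/d](π[d,a](T)) → 4
  T → 4
  ρ[b/a](T) → 4
  ρ[a/d](ρ[b/a](T)) → 4
  π[b,a](ρ[a/d](ρ[b/a](T))) → 4
  (ρ[b/d](π[d,a](T)) ∪ π[b,a](ρ[a/d](ρ[b/a](T)))) → 8
  γ[a; MAX(b)→e]((ρ[b/d](π[d,a](T)) ∪ π[b,a](ρ[a/d](ρ[b/a](T))))) → 6

== RESULT ==
a | e
1 | 4
2 | 9
3 | 7
4 | 1
7 | 3
9 | 2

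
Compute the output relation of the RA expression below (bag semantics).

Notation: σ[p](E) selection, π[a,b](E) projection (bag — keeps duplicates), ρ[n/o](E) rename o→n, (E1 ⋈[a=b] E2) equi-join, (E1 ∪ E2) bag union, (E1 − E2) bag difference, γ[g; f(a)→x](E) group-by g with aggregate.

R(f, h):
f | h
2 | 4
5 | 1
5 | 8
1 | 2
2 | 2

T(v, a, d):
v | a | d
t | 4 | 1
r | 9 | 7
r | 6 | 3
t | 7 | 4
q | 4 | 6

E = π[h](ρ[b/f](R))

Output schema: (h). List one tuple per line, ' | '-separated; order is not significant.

Subexpression sizes:
  R → 5
  ρ[b/f](R) → 5
  π[h](ρ[b/f](R)) → 5

== RESULT ==
h
1
2
2
4
8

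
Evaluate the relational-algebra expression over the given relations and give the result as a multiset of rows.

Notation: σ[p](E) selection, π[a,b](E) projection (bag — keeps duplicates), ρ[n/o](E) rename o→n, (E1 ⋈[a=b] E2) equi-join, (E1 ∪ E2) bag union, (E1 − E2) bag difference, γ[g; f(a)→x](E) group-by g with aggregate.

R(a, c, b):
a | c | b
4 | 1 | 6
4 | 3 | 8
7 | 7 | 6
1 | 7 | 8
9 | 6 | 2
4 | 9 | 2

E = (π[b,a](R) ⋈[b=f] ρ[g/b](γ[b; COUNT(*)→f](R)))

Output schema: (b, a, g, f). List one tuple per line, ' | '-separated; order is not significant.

Stepwise |·|:
  R → 6
  π[b,a](R) → 6
  R → 6
  γ[b; COUNT(*)→f](R) → 3
  ρ[g/b](γ[b; COUNT(*)→f](R)) → 3
  (π[b,a](R) ⋈[b=f] ρ[g/b](γ[b; COUNT(*)→f](R))) → 6

== RESULT ==
b | a | g | f
2 | 4 | 2 | 2
2 | 4 | 6 | 2
2 | 4 | 8 | 2
2 | 9 | 2 | 2
2 | 9 | 6 | 2
2 | 9 | 8 | 2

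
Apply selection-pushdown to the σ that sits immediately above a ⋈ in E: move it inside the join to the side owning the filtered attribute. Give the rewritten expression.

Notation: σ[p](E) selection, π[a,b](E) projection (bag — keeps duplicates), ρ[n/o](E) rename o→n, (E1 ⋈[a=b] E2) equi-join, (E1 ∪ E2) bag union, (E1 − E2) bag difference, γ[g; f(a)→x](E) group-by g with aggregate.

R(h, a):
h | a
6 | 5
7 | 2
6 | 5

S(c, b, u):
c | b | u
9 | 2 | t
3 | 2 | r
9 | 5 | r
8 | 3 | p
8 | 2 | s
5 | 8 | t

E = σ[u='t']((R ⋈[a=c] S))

σ filters on u, owned by the right side.
E' = (R ⋈[a=c] σ[u='t'](S))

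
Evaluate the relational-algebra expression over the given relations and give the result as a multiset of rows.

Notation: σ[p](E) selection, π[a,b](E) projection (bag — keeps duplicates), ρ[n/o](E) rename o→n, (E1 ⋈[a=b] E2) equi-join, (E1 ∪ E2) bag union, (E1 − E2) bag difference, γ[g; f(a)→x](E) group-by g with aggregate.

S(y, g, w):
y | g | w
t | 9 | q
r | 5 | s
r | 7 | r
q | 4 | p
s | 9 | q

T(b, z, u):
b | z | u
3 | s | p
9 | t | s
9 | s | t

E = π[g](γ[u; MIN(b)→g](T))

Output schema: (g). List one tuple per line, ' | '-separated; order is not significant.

Row counts bottom-up:
  T → 3
  γ[u; MIN(b)→g](T) → 3
  π[g](γ[u; MIN(b)→g](T)) → 3

== RESULT ==
g
3
9
9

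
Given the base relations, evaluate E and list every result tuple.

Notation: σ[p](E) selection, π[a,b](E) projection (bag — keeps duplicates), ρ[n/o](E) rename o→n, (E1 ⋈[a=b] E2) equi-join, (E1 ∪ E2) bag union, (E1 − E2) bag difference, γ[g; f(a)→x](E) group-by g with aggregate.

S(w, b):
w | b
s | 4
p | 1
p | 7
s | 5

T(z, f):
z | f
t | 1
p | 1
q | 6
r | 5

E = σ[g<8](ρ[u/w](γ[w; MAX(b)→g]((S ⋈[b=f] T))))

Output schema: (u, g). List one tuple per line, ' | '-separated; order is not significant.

Stepwise |·|:
  S → 4
  T → 4
  (S ⋈[b=f] T) → 3
  γ[w; MAX(b)→g]((S ⋈[b=f] T)) → 2
  ρ[u/w](γ[w; MAX(b)→g]((S ⋈[b=f] T))) → 2
  σ[g<8](ρ[u/w](γ[w; MAX(b)→g]((S ⋈[b=f] T)))) → 2

== RESULT ==
u | g
p | 1
s | 5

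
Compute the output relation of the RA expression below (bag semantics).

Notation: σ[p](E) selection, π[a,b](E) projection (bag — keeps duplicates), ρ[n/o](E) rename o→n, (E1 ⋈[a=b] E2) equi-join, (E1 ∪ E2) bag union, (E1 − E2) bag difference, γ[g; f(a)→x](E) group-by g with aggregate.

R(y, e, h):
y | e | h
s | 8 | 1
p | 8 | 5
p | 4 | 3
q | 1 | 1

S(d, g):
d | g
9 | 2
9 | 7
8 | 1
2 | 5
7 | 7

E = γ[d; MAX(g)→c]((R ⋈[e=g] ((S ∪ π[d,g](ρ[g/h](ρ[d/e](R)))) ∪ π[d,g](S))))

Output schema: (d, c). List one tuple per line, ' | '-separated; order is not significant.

Subexpression sizes:
  R → 4
  S → 5
  R → 4
  ρ[d/e](R) → 4
  ρ[g/h](ρ[d/e](R)) → 4
  π[d,g](ρ[g/h](ρ[d/e](R))) → 4
  (S ∪ π[d,g](ρ[g/h](ρ[d/e](R)))) → 9
  S → 5
  π[d,g](S) → 5
  ((S ∪ π[d,g](ρ[g/h](ρ[d/e](R)))) ∪ π[d,g](S)) → 14
  (R ⋈[e=g] ((S ∪ π[d,g](ρ[g/h](ρ[d/e](R)))) ∪ π[d,g](S))) → 4
  γ[d; MAX(g)→c]((R ⋈[e=g] ((S ∪ π[d,g](ρ[g/h](ρ[d/e](R)))) ∪ π[d,g](S)))) → 2

== RESULT ==
d | c
1 | 1
8 | 1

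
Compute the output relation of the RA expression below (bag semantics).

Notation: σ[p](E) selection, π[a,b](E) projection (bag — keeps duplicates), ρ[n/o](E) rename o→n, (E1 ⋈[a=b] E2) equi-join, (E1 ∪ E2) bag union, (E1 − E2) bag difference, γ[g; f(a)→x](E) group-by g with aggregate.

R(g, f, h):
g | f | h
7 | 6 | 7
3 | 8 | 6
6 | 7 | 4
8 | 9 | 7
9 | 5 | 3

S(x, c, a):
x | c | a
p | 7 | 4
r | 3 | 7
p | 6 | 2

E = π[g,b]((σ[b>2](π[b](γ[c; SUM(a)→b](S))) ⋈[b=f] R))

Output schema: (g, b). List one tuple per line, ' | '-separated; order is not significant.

Row counts bottom-up:
  S → 3
  γ[c; SUM(a)→b](S) → 3
  π[b](γ[c; SUM(a)→b](S)) → 3
  σ[b>2](π[b](γ[c; SUM(a)→b](S))) → 2
  R → 5
  (σ[b>2](π[b](γ[c; SUM(a)→b](S))) ⋈[b=f] R) → 1
  π[g,b]((σ[b>2](π[b](γ[c; SUM(a)→b](S))) ⋈[b=f] R)) → 1

== RESULT ==
g | b
6 | 7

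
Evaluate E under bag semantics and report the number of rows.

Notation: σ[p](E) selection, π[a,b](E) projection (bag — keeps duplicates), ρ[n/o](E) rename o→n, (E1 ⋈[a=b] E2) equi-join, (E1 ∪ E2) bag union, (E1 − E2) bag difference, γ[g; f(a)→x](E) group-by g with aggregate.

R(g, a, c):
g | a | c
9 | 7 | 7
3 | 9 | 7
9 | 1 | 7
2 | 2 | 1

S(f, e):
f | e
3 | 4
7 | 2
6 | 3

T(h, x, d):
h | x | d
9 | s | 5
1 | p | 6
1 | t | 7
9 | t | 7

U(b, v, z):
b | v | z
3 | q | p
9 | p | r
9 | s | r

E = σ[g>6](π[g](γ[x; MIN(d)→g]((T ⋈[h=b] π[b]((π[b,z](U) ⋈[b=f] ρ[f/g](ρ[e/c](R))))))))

Row counts bottom-up:
  T → 4
  U → 3
  π[b,z](U) → 3
  R → 4
  ρ[e/c](R) → 4
  ρ[f/g](ρ[e/c](R)) → 4
  (π[b,z](U) ⋈[b=f] ρ[f/g](ρ[e/c](R))) → 5
  π[b]((π[b,z](U) ⋈[b=f] ρ[f/g](ρ[e/c](R)))) → 5
  (T ⋈[h=b] π[b]((π[b,z](U) ⋈[b=f] ρ[f/g](ρ[e/c](R))))) → 8
  γ[x; MIN(d)→g]((T ⋈[h=b] π[b]((π[b,z](U) ⋈[b=f] ρ[f/g](ρ[e/c](R)))))) → 2
  π[g](γ[x; MIN(d)→g]((T ⋈[h=b] π[b]((π[b,z](U) ⋈[b=f] ρ[f/g](ρ[e/c](R))))))) → 2
  σ[g>6](π[g](γ[x; MIN(d)→g]((T ⋈[h=b] π[b]((π[b,z](U) ⋈[b=f] ρ[f/g](ρ[e/c](R)))))))) → 1

|E| = 1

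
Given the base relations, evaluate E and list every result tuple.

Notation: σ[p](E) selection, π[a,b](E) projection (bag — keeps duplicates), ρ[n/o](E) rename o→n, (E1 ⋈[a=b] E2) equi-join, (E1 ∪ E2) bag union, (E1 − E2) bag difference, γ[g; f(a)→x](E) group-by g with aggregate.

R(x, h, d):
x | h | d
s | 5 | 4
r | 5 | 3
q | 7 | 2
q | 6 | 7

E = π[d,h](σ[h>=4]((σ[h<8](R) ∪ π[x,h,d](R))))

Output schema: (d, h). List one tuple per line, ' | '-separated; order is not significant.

Subexpression sizes:
  R → 4
  σ[h<8](R) → 4
  R → 4
  π[x,h,d](R) → 4
  (σ[h<8](R) ∪ π[x,h,d](R)) → 8
  σ[h>=4]((σ[h<8](R) ∪ π[x,h,d](R))) → 8
  π[d,h](σ[h>=4]((σ[h<8](R) ∪ π[x,h,d](R)))) → 8

== RESULT ==
d | h
2 | 7
2 | 7
3 | 5
3 | 5
4 | 5
4 | 5
7 | 6
7 | 6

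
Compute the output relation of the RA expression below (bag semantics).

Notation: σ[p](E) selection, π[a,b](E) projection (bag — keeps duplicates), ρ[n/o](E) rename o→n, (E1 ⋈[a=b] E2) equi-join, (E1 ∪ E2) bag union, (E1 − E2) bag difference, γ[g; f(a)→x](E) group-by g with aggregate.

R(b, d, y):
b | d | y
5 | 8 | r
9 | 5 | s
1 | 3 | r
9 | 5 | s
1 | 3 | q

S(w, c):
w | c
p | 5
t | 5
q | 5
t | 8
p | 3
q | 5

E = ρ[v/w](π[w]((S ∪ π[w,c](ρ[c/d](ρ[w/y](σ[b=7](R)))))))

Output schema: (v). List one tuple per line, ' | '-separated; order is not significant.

Row counts bottom-up:
  S → 6
  R → 5
  σ[b=7](R) → 0
  ρ[w/y](σ[b=7](R)) → 0
  ρ[c/d](ρ[w/y](σ[b=7](R))) → 0
  π[w,c](ρ[c/d](ρ[w/y](σ[b=7](R)))) → 0
  (S ∪ π[w,c](ρ[c/d](ρ[w/y](σ[b=7](R))))) → 6
  π[w]((S ∪ π[w,c](ρ[c/d](ρ[w/y](σ[b=7](R)))))) → 6
  ρ[v/w](π[w]((S ∪ π[w,c](ρ[c/d](ρ[w/y](σ[b=7](R))))))) → 6

== RESULT ==
v
p
p
q
q
t
t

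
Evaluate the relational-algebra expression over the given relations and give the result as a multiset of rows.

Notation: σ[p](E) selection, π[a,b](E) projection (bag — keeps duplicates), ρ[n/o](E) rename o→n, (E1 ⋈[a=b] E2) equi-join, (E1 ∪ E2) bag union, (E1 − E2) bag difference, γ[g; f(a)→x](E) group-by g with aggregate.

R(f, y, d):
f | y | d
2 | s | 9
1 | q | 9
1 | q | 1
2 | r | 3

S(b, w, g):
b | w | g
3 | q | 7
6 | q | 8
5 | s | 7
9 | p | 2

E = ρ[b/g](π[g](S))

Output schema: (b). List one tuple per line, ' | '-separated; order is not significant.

Row counts bottom-up:
  S → 4
  π[g](S) → 4
  ρ[b/g](π[g](S)) → 4

== RESULT ==
b
2
7
7
8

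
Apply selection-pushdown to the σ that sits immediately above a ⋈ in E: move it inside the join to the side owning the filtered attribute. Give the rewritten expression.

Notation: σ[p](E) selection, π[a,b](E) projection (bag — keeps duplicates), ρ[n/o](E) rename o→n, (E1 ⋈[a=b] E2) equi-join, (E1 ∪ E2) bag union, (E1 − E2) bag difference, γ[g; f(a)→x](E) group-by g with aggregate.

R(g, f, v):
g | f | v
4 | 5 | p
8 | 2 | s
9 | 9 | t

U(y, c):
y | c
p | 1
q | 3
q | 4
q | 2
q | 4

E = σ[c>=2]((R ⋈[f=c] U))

σ filters on c, owned by the right side.
E' = (R ⋈[f=c] σ[c>=2](U))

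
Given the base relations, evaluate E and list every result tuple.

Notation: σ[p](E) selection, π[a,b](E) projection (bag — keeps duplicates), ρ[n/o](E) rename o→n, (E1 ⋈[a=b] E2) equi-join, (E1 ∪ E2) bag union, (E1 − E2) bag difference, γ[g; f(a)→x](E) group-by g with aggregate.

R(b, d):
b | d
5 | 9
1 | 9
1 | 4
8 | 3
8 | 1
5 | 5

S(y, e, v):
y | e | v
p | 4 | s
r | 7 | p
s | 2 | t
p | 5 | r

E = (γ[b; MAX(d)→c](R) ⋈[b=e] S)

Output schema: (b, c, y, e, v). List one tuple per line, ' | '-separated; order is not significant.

Stepwise |·|:
  R → 6
  γ[b; MAX(d)→c](R) → 3
  S → 4
  (γ[b; MAX(d)→c](R) ⋈[b=e] S) → 1

== RESULT ==
b | c | y | e | v
5 | 9 | p | 5 | r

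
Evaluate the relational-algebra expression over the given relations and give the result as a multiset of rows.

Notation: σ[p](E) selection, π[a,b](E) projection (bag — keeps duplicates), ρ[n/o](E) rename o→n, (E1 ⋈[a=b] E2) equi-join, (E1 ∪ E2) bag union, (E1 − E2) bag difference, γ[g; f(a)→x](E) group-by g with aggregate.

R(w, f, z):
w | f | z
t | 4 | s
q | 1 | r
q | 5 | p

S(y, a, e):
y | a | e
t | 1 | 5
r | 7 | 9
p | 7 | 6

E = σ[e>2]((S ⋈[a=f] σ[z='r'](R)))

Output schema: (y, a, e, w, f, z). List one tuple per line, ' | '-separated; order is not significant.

Stepwise |·|:
  S → 3
  R → 3
  σ[z='r'](R) → 1
  (S ⋈[a=f] σ[z='r'](R)) → 1
  σ[e>2]((S ⋈[a=f] σ[z='r'](R))) → 1

== RESULT ==
y | a | e | w | f | z
t | 1 | 5 | q | 1 | r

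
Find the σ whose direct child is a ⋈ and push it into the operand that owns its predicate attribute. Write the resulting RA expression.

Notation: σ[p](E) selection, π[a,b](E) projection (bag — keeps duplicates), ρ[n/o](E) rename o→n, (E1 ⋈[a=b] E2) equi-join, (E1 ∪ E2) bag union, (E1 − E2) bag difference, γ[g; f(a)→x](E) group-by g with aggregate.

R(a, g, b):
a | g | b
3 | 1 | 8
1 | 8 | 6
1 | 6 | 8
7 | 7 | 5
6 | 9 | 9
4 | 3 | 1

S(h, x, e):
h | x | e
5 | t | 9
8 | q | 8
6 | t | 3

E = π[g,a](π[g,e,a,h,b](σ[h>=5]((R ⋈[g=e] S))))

σ filters on h, owned by the right side.
E' = π[g,a](π[g,e,a,h,b]((R ⋈[g=e] σ[h>=5](S))))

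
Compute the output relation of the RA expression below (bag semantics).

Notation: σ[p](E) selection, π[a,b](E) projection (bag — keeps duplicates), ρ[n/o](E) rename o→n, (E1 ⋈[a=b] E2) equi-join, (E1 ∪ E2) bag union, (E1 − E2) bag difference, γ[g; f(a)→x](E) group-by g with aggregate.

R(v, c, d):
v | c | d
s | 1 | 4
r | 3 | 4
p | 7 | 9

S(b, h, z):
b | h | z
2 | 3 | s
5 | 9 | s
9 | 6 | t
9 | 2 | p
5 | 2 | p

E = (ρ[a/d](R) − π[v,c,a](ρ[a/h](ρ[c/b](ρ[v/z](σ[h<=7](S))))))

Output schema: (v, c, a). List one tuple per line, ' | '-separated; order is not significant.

Subexpression sizes:
  R → 3
  ρ[a/d](R) → 3
  S → 5
  σ[h<=7](S) → 4
  ρ[v/z](σ[h<=7](S)) → 4
  ρ[c/b](ρ[v/z](σ[h<=7](S))) → 4
  ρ[a/h](ρ[c/b](ρ[v/z](σ[h<=7](S)))) → 4
  π[v,c,a](ρ[a/h](ρ[c/b](ρ[v/z](σ[h<=7](S))))) → 4
  (ρ[a/d](R) − π[v,c,a](ρ[a/h](ρ[c/b](ρ[v/z](σ[h<=7](S)))))) → 3

== RESULT ==
v | c | a
p | 7 | 9
r | 3 | 4
s | 1 | 4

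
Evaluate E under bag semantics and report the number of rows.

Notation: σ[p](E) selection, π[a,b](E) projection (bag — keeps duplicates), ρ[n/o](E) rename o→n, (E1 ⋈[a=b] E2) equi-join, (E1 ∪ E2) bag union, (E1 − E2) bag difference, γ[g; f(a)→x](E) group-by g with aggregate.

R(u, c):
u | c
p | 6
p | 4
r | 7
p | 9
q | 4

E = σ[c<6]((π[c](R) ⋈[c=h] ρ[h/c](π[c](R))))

Stepwise |·|:
  R → 5
  π[c](R) → 5
  R → 5
  π[c](R) → 5
  ρ[h/c](π[c](R)) → 5
  (π[c](R) ⋈[c=h] ρ[h/c](π[c](R))) → 7
  σ[c<6]((π[c](R) ⋈[c=h] ρ[h/c](π[c](R)))) → 4

|E| = 4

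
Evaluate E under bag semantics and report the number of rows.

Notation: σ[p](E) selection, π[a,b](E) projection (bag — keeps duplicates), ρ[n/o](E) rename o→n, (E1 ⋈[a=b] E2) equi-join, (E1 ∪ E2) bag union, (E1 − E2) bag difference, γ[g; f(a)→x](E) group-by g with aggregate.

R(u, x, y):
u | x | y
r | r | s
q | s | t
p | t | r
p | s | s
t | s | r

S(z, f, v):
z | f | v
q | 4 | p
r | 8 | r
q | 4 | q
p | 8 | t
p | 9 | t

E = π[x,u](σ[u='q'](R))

Row counts bottom-up:
  R → 5
  σ[u='q'](R) → 1
  π[x,u](σ[u='q'](R)) → 1

|E| = 1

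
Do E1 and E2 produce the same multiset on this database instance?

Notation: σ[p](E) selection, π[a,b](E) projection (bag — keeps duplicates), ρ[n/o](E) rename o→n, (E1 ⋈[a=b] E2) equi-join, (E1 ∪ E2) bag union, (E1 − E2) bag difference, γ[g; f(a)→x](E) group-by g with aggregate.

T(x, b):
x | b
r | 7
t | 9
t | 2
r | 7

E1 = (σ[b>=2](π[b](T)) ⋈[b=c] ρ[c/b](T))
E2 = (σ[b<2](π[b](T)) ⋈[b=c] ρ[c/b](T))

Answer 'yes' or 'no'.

E1 per-node cardinality:
  T → 4
  π[b](T) → 4
  σ[b>=2](π[b](T)) → 4
  T → 4
  ρ[c/b](T) → 4
  (σ[b>=2](π[b](T)) ⋈[b=c] ρ[c/b](T)) → 6
E2 per-node cardinality:
  T → 4
  π[b](T) → 4
  σ[b<2](π[b](T)) → 0
  T → 4
  ρ[c/b](T) → 4
  (σ[b<2](π[b](T)) ⋈[b=c] ρ[c/b](T)) → 0

E1 result:
b | x | c
2 | t | 2
7 | r | 7
7 | r | 7
7 | r | 7
7 | r | 7
9 | t | 9
E2 result:
b | x | c
(0 rows)
Witness: (2, 't', 2) appears 1× in E1 but 0× in E2.

no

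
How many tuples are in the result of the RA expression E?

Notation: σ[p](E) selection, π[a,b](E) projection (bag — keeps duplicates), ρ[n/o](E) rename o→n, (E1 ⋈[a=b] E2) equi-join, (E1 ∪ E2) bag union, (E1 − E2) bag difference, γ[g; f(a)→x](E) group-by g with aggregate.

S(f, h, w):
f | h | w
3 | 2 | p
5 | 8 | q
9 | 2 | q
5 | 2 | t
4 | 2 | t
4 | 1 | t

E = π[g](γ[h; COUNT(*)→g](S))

Per-node cardinality:
  S → 6
  γ[h; COUNT(*)→g](S) → 3
  π[g](γ[h; COUNT(*)→g](S)) → 3

|E| = 3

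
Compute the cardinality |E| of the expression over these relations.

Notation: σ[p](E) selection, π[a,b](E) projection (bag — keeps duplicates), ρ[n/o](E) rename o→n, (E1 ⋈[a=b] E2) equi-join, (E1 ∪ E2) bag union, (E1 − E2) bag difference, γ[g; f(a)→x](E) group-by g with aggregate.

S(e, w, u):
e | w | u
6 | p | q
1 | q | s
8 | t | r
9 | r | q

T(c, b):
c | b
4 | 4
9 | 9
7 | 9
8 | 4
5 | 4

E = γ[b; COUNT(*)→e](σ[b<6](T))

Row counts bottom-up:
  T → 5
  σ[b<6](T) → 3
  γ[b; COUNT(*)→e](σ[b<6](T)) → 1

|E| = 1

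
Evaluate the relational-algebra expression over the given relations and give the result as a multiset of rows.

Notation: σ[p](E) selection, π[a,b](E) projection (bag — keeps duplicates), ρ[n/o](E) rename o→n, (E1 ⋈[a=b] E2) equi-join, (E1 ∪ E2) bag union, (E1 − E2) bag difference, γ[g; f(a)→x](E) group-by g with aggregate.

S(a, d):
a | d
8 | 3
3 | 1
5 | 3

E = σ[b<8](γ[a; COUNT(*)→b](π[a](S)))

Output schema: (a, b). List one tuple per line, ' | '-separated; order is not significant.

Per-node cardinality:
  S → 3
  π[a](S) → 3
  γ[a; COUNT(*)→b](π[a](S)) → 3
  σ[b<8](γ[a; COUNT(*)→b](π[a](S))) → 3

== RESULT ==
a | b
3 | 1
5 | 1
8 | 1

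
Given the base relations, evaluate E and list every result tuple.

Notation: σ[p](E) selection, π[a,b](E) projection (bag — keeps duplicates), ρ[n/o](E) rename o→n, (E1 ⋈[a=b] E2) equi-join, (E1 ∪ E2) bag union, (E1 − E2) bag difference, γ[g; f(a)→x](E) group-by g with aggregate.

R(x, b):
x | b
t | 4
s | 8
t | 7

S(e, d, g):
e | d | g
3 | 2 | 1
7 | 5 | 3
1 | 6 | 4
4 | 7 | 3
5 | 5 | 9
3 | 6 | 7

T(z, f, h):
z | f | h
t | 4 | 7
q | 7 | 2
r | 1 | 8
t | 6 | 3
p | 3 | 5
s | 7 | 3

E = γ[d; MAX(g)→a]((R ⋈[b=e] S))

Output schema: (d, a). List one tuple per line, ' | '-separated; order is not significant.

Subexpression sizes:
  R → 3
  S → 6
  (R ⋈[b=e] S) → 2
  γ[d; MAX(g)→a]((R ⋈[b=e] S)) → 2

== RESULT ==
d | a
5 | 3
7 | 3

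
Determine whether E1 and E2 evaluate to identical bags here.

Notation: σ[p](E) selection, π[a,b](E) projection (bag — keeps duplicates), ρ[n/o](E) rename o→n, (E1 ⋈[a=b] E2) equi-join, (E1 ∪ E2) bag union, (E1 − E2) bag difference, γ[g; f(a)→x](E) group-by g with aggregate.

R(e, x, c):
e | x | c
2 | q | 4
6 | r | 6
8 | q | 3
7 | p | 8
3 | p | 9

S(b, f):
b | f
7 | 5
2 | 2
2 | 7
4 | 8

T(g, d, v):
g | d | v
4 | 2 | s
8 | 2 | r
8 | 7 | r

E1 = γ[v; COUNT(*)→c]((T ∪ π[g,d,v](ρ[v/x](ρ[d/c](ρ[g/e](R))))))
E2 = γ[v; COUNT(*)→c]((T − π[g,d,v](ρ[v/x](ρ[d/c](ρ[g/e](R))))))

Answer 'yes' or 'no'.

E1 row counts bottom-up:
  T → 3
  R → 5
  ρ[g/e](R) → 5
  ρ[d/c](ρ[g/e](R)) → 5
  ρ[v/x](ρ[d/c](ρ[g/e](R))) → 5
  π[g,d,v](ρ[v/x](ρ[d/c](ρ[g/e](R)))) → 5
  (T ∪ π[g,d,v](ρ[v/x](ρ[d/c](ρ[g/e](R))))) → 8
  γ[v; COUNT(*)→c]((T ∪ π[g,d,v](ρ[v/x](ρ[d/c](ρ[g/e](R)))))) → 4
E2 row counts bottom-up:
  T → 3
  R → 5
  ρ[g/e](R) → 5
  ρ[d/c](ρ[g/e](R)) → 5
  ρ[v/x](ρ[d/c](ρ[g/e](R))) → 5
  π[g,d,v](ρ[v/x](ρ[d/c](ρ[g/e](R)))) → 5
  (T − π[g,d,v](ρ[v/x](ρ[d/c](ρ[g/e](R))))) → 3
  γ[v; COUNT(*)→c]((T − π[g,d,v](ρ[v/x](ρ[d/c](ρ[g/e](R)))))) → 2

E1 result:
v | c
p | 2
q | 2
r | 3
s | 1
E2 result:
v | c
r | 2
s | 1
Witness: ('r', 2) appears 0× in E1 but 1× in E2.

no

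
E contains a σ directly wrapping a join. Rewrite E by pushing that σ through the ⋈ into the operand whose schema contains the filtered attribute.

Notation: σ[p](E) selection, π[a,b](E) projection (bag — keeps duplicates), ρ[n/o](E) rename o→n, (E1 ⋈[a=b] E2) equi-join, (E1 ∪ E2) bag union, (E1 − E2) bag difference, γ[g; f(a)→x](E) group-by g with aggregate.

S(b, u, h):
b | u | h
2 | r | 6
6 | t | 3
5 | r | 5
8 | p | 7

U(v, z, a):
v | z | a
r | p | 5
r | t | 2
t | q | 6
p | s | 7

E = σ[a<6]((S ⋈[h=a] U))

σ filters on a, owned by the right side.
E' = (S ⋈[h=a] σ[a<6](U))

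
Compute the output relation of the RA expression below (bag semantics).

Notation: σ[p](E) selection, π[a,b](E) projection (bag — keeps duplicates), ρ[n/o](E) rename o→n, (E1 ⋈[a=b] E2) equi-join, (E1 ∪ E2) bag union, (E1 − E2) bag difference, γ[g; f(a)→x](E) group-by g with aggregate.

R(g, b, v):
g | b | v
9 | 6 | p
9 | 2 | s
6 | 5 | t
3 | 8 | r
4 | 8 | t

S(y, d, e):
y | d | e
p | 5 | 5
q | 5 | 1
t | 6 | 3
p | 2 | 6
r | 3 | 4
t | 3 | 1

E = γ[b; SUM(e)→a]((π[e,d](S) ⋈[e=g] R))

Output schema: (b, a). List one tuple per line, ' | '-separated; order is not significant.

Subexpression sizes:
  S → 6
  π[e,d](S) → 6
  R → 5
  (π[e,d](S) ⋈[e=g] R) → 3
  γ[b; SUM(e)→a]((π[e,d](S) ⋈[e=g] R)) → 2

== RESULT ==
b | a
5 | 6
8 | 7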